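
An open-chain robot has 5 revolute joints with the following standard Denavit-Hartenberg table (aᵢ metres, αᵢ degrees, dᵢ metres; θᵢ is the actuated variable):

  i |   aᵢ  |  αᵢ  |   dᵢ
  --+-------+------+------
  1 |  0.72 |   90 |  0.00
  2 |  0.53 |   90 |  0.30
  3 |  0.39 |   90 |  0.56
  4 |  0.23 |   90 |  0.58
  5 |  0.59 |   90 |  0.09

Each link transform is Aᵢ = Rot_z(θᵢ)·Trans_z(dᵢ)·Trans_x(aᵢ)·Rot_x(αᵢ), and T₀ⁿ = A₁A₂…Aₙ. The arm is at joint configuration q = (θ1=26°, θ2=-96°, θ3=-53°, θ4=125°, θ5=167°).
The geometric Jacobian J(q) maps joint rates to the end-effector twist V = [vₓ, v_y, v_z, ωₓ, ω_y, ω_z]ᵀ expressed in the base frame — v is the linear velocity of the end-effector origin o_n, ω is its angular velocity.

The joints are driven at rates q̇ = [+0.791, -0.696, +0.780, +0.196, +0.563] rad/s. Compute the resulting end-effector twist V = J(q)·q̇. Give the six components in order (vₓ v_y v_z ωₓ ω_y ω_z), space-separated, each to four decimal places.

-0.8884 -0.1107 -0.7993 -1.5155 0.5762 0.7859

o_n = [0.0311, 0.7464, -0.3226]
J₁: ẑ×o_n = [-0.7464, 0.0311, 0.0000], ω = ẑ
J2: z=[0.4384, -0.8988, 0.0000] o=[0.6471, 0.3156, 0.0000] → [0.2899, 0.1414, -0.3648, 0.4384, -0.8988, 0.0000]
J3: z=[-0.8939, -0.4360, 0.1045] o=[0.7288, 0.0217, -0.5271] → [-0.1649, 0.1099, -0.9520, -0.8939, -0.4360, 0.1045]
J4: z=[-0.1888, 0.5775, 0.7943] o=[0.0697, 0.0468, -0.7020] → [-0.3366, 0.0410, -0.1098, -0.1888, 0.5775, 0.7943]
J5: z=[-0.8458, 0.3153, -0.4303] o=[-0.1546, 0.2085, -0.1427] → [0.1748, -0.2321, -0.5135, -0.8458, 0.3153, -0.4303]
V = J·q̇ = [-0.8884, -0.1107, -0.7993, -1.5155, 0.5762, 0.7859]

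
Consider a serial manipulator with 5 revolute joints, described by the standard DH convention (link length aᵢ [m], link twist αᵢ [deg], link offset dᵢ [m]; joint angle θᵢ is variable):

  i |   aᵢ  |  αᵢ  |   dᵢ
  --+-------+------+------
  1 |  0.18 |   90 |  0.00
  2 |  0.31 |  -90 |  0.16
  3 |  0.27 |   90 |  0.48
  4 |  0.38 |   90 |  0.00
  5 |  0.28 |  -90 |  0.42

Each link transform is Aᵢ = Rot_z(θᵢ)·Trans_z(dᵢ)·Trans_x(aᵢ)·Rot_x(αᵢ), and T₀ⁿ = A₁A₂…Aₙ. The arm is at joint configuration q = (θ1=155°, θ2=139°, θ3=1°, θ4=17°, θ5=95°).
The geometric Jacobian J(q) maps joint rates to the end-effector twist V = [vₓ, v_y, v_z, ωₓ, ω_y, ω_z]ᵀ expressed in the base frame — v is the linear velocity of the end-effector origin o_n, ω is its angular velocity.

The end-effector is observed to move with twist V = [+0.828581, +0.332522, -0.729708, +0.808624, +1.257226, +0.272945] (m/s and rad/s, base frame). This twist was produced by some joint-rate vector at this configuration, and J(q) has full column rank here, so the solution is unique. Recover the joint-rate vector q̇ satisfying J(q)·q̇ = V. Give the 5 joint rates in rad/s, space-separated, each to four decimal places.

0.7720 0.7360 -0.1070 0.7420 -0.6440

o_n = [0.8419, 0.0776, 0.5497]
J₁: ẑ×o_n = [-0.0776, 0.8419, 0.0000], ω = ẑ
J2: z=[0.4226, 0.9063, 0.0000] o=[-0.1631, 0.0761, 0.0000] → [0.4982, -0.2323, -0.9103, 0.4226, 0.9063, 0.0000]
J3: z=[0.5946, -0.2773, -0.7547] o=[0.1165, 0.1222, 0.2034] → [-0.1297, -0.7534, 0.1746, 0.5946, -0.2773, -0.7547]
J4: z=[0.4345, 0.9006, 0.0114] o=[0.5846, -0.1013, 0.0182] → [0.4766, -0.2280, -0.1541, 0.4345, 0.9006, 0.0114]
J5: z=[-0.3708, 0.1673, 0.9135] o=[0.8965, -0.2537, 0.1728] → [-0.2396, 0.0899, -0.1137, -0.3708, 0.1673, 0.9135]
q̇ = J⁺·V = [0.7720, 0.7360, -0.1070, 0.7420, -0.6440]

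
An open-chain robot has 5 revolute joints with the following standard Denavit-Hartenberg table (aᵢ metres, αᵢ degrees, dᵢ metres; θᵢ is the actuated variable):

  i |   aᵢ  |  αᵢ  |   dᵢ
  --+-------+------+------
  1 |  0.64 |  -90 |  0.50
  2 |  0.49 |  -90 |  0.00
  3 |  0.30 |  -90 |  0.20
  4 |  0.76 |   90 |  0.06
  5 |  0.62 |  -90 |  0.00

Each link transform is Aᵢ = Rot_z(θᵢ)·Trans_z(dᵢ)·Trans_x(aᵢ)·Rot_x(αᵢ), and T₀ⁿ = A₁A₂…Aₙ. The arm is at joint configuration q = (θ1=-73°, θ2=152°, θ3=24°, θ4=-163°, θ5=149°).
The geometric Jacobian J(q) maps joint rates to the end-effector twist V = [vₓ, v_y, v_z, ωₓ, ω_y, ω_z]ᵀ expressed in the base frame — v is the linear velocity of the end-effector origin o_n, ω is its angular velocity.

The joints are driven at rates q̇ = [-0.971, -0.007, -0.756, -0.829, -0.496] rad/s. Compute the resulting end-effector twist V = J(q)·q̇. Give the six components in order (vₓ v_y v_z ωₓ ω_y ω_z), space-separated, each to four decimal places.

-0.4363 0.1777 -0.1182 0.5786 0.4722 -1.4402

o_n = [-0.3184, -0.2570, 0.5431]
J₁: ẑ×o_n = [0.2570, -0.3184, 0.0000], ω = ẑ
J2: z=[0.9563, 0.2924, 0.0000] o=[0.1871, -0.6120, 0.5000] → [0.0126, -0.0412, 0.4874, 0.9563, 0.2924, 0.0000]
J3: z=[-0.1373, 0.4490, 0.8829] o=[0.0606, -0.1983, 0.2700] → [0.1744, -0.2972, 0.1782, -0.1373, 0.4490, 0.8829]
J4: z=[-0.7686, -0.6105, 0.1910] o=[-0.1543, 0.0872, 0.3179] → [-0.0718, 0.1417, 0.1643, -0.7686, -0.6105, 0.1910]
J5: z=[0.3139, -0.6201, -0.7190] o=[0.2232, -0.3238, 0.8372] → [0.2305, 0.4818, -0.3149, 0.3139, -0.6201, -0.7190]
V = J·q̇ = [-0.4363, 0.1777, -0.1182, 0.5786, 0.4722, -1.4402]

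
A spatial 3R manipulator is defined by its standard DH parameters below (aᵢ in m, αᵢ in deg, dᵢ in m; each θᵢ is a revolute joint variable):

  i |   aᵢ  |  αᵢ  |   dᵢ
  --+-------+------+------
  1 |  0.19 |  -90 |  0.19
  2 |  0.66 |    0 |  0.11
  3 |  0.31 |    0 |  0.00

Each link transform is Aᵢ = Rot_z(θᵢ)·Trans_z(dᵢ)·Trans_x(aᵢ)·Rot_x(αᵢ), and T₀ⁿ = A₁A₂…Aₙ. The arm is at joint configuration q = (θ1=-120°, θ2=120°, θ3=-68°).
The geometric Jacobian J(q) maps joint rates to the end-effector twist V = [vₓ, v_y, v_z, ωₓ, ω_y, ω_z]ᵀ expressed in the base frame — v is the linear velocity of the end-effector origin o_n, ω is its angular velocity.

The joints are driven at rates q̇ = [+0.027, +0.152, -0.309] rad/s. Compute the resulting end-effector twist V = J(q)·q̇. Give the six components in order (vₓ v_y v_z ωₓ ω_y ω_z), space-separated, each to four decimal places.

0.0269 0.0439 0.0801 -0.1360 0.0785 0.0270

o_n = [0.0698, -0.0990, -0.6259]
J₁: ẑ×o_n = [0.0990, 0.0698, -0.0000], ω = ẑ
J2: z=[0.8660, -0.5000, 0.0000] o=[-0.0950, -0.1645, 0.1900] → [0.4079, 0.7066, 0.1391, 0.8660, -0.5000, 0.0000]
J3: z=[0.8660, -0.5000, 0.0000] o=[0.1653, 0.0662, -0.3816] → [0.1221, 0.2116, -0.1909, 0.8660, -0.5000, 0.0000]
V = J·q̇ = [0.0269, 0.0439, 0.0801, -0.1360, 0.0785, 0.0270]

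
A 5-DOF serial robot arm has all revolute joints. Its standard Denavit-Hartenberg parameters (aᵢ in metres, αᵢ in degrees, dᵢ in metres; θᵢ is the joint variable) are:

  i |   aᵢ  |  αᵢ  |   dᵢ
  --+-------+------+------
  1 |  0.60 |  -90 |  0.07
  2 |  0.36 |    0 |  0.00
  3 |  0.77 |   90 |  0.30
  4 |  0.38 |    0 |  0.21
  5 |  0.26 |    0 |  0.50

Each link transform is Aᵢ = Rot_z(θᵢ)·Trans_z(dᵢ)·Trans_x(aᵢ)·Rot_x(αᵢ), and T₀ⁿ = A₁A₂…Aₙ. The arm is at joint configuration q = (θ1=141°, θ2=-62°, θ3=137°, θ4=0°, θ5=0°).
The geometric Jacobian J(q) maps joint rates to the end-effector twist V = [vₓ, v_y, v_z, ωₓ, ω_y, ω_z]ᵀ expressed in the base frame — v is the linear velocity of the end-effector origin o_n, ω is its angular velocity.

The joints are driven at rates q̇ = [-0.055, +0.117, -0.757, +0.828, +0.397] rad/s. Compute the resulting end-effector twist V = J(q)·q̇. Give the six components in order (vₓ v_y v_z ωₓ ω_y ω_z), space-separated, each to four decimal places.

o_n = [-1.6030, 0.9121, -0.7903]
J₁: ẑ×o_n = [-0.9121, -1.6030, 0.0000], ω = ẑ
J2: z=[-0.6293, -0.7771, 0.0000] o=[-0.4663, 0.3776, 0.0700] → [0.6686, -0.5414, -1.2198, -0.6293, -0.7771, 0.0000]
J3: z=[-0.6293, -0.7771, 0.0000] o=[-0.5976, 0.4840, 0.3879] → [0.9156, -0.7415, -1.0507, -0.6293, -0.7771, 0.0000]
J4: z=[-0.7507, 0.6079, 0.2588] o=[-0.9413, 0.3762, -0.3559] → [-0.4028, -0.4974, 0.0000, -0.7507, 0.6079, 0.2588]
J5: z=[-0.7507, 0.6079, 0.2588] o=[-1.1754, 0.5658, -0.6686] → [-0.1636, -0.2021, 0.0000, -0.7507, 0.6079, 0.2588]
V = J·q̇ = [-0.9632, 0.0941, 0.6527, -0.5168, 1.2420, 0.2621]

-0.9632 0.0941 0.6527 -0.5168 1.2420 0.2621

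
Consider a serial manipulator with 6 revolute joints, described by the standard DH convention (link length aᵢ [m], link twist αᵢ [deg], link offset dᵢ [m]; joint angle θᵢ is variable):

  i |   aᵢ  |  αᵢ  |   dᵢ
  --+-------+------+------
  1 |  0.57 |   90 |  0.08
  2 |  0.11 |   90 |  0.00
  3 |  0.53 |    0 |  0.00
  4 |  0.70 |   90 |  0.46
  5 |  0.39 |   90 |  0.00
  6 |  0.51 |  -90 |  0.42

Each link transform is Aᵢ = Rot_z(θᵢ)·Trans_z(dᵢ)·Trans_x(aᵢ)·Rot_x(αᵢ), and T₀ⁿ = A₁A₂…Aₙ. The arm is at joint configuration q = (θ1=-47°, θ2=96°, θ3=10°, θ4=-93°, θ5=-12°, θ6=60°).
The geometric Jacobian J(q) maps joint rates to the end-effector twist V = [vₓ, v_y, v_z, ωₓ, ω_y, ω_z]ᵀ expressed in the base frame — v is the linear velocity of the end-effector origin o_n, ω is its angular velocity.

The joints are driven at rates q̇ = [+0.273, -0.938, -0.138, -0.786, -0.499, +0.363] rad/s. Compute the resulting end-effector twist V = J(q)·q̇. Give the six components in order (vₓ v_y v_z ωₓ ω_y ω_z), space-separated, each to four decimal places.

o_n = [1.1813, 0.4870, 0.4144]
J₁: ẑ×o_n = [-0.4870, 1.1813, 0.0000], ω = ẑ
J2: z=[-0.7314, -0.6820, 0.0000] o=[0.3887, -0.4169, 0.0800] → [-0.2280, 0.2445, -0.1205, -0.7314, -0.6820, 0.0000]
J3: z=[0.6783, -0.7273, 0.1045] o=[0.3809, -0.4085, 0.1894] → [-0.2572, -0.0689, 1.1896, 0.6783, -0.7273, 0.1045]
J4: z=[0.6783, -0.7273, 0.1045] o=[0.2764, -0.4313, 0.7085] → [0.1179, 0.2941, 1.2811, 0.6783, -0.7273, 0.1045]
J5: z=[0.1599, 0.0072, -0.9871] o=[1.0904, -0.2855, 0.8414] → [0.7595, -0.0214, 0.1229, 0.1599, 0.0072, -0.9871]
J6: z=[-0.8126, 0.5688, -0.1274] o=[1.3090, 0.0352, 0.8792] → [-0.2068, -0.3614, -0.2945, -0.8126, 0.5688, -0.1274]
V = J·q̇ = [-0.4303, -0.2490, -1.2262, -0.3154, 1.5146, 0.6227]

-0.4303 -0.2490 -1.2262 -0.3154 1.5146 0.6227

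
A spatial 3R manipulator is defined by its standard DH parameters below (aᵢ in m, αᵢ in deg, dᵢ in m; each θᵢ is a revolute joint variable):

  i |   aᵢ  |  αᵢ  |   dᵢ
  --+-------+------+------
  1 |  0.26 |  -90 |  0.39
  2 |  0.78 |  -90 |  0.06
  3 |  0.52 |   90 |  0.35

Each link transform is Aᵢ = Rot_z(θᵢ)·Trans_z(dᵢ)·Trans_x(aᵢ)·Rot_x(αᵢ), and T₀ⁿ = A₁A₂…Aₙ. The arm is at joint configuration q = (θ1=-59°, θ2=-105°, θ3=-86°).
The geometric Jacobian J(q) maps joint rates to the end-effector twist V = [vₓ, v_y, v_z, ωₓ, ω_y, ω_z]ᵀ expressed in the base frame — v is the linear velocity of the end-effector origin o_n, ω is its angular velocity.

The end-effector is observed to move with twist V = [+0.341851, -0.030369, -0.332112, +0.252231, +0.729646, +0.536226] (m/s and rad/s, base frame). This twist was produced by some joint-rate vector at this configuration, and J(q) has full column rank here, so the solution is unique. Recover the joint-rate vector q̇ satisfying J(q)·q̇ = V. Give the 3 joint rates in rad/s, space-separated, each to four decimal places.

o_n = [0.6953, -0.0335, 1.2690]
J₁: ẑ×o_n = [0.0335, 0.6953, -0.0000], ω = ẑ
J2: z=[0.8572, 0.5150, 0.0000] o=[0.1339, -0.2229, 0.3900] → [0.4527, -0.7535, -0.1268, 0.8572, 0.5150, 0.0000]
J3: z=[0.4975, -0.8280, 0.2588] o=[0.0814, -0.0189, 1.1434] → [-0.1002, 0.0964, 0.5011, 0.4975, -0.8280, 0.2588]
q̇ = J⁺·V = [0.6690, 0.5920, -0.5130]

0.6690 0.5920 -0.5130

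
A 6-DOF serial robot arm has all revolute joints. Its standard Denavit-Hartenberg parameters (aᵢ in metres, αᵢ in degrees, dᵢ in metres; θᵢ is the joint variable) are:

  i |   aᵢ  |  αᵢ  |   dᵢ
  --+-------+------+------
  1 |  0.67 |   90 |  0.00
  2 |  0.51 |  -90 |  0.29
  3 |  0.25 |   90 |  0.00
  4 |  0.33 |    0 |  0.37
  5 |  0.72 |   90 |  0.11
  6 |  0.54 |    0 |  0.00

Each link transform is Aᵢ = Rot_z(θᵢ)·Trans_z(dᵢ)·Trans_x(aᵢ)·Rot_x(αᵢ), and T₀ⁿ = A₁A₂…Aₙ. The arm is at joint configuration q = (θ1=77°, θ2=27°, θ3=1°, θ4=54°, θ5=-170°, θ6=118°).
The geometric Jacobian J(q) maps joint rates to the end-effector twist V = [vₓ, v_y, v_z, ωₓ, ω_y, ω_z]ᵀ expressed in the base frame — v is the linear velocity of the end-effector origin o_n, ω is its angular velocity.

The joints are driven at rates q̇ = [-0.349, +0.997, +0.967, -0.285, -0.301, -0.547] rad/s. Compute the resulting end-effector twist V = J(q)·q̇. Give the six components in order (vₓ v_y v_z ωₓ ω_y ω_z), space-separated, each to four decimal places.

o_n = [1.5305, 1.1058, 0.2121]
J₁: ẑ×o_n = [-1.1058, 1.5305, 0.0000], ω = ẑ
J2: z=[0.9744, -0.2250, 0.0000] o=[0.1507, 0.6528, 0.0000] → [-0.0477, -0.2067, 0.7518, 0.9744, -0.2250, 0.0000]
J3: z=[-0.1021, -0.4424, 0.8910] o=[0.5355, 1.0304, 0.2315] → [-0.0587, 0.8845, 0.4324, -0.1021, -0.4424, 0.8910]
J4: z=[0.9777, -0.2098, 0.0079] o=[0.5814, 1.2483, 0.3450] → [0.0290, 0.1375, 0.0598, 0.9777, -0.2098, 0.0079]
J5: z=[0.9777, -0.2098, 0.0079] o=[0.9514, 1.2218, 0.6739] → [0.0978, 0.4561, 0.0081, 0.9777, -0.2098, 0.0079]
J6: z=[-0.2096, -0.9776, -0.0174] o=[1.0672, 1.2097, -0.0451] → [-0.2533, 0.0459, 0.4747, -0.2096, -0.9776, -0.0174]
V = J·q̇ = [0.3825, -0.0864, 0.8885, 0.4144, 0.0057, 0.5175]

0.3825 -0.0864 0.8885 0.4144 0.0057 0.5175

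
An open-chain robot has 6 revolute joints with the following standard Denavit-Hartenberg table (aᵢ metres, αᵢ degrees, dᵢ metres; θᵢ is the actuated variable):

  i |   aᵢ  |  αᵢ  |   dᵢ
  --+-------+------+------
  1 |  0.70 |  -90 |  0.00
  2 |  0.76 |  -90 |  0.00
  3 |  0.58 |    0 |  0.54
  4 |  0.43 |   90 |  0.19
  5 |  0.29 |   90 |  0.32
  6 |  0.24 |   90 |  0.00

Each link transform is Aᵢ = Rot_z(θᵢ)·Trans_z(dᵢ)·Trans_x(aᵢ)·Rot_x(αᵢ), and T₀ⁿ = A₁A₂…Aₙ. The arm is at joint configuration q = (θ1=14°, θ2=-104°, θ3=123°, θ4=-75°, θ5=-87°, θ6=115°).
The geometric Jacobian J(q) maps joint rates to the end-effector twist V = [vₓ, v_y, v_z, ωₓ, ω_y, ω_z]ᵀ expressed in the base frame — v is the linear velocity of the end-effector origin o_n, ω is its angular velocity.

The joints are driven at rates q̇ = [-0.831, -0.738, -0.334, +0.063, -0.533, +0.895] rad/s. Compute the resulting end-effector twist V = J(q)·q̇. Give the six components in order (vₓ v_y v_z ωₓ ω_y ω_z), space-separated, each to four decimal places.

-0.9091 -0.9334 0.2423 0.0383 -0.4341 -1.8725

o_n = [1.0318, -0.2103, 1.2351]
J₁: ẑ×o_n = [0.2103, 1.0318, -0.0000], ω = ẑ
J2: z=[-0.2419, 0.9703, 0.0000] o=[0.6792, 0.1693, 0.0000] → [1.1984, 0.2988, -0.2503, -0.2419, 0.9703, 0.0000]
J3: z=[0.9415, 0.2347, 0.2419] o=[0.5008, 0.1249, 0.7374] → [0.1979, -0.3401, -0.4402, 0.9415, 0.2347, 0.2419]
J4: z=[0.9415, 0.2347, 0.2419] o=[1.2010, -0.2019, 0.5616] → [0.1601, -0.6751, 0.0318, 0.9415, 0.2347, 0.2419]
J5: z=[-0.3363, 0.6058, 0.7211] o=[1.3897, -0.4842, 0.8867] → [0.0136, -0.1408, 0.1247, -0.3363, 0.6058, 0.7211]
J6: z=[-0.0720, 0.7469, -0.6610] o=[1.0097, -0.3698, 1.0572] → [0.2384, -0.0018, -0.0280, -0.0720, 0.7469, -0.6610]
V = J·q̇ = [-0.9091, -0.9334, 0.2423, 0.0383, -0.4341, -1.8725]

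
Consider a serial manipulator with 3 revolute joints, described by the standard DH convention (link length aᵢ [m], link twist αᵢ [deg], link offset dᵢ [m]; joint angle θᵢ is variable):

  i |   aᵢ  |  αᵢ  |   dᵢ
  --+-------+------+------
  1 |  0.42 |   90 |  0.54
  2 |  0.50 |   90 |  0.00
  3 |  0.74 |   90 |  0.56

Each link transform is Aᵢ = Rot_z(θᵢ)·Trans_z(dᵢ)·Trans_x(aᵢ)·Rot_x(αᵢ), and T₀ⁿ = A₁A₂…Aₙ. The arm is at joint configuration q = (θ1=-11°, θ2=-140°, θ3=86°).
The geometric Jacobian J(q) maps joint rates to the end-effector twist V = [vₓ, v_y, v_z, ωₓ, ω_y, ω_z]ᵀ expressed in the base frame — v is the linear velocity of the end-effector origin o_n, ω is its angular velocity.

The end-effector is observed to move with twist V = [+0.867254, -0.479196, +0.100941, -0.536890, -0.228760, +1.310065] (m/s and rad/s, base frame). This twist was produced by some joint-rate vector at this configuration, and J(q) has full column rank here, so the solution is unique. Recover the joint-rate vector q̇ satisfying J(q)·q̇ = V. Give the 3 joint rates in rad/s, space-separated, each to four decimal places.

o_n = [-0.4967, -0.6555, 0.6144]
J₁: ẑ×o_n = [0.6555, -0.4967, 0.0000], ω = ẑ
J2: z=[-0.1908, -0.9816, 0.0000] o=[0.4123, -0.0801, 0.5400] → [-0.0730, 0.0142, -0.7825, -0.1908, -0.9816, 0.0000]
J3: z=[-0.6310, 0.1226, 0.7660] o=[0.0363, -0.0071, 0.2186] → [0.5453, -0.1586, 0.4745, -0.6310, 0.1226, 0.7660]
q̇ = J⁺·V = [0.7340, 0.3270, 0.7520]

0.7340 0.3270 0.7520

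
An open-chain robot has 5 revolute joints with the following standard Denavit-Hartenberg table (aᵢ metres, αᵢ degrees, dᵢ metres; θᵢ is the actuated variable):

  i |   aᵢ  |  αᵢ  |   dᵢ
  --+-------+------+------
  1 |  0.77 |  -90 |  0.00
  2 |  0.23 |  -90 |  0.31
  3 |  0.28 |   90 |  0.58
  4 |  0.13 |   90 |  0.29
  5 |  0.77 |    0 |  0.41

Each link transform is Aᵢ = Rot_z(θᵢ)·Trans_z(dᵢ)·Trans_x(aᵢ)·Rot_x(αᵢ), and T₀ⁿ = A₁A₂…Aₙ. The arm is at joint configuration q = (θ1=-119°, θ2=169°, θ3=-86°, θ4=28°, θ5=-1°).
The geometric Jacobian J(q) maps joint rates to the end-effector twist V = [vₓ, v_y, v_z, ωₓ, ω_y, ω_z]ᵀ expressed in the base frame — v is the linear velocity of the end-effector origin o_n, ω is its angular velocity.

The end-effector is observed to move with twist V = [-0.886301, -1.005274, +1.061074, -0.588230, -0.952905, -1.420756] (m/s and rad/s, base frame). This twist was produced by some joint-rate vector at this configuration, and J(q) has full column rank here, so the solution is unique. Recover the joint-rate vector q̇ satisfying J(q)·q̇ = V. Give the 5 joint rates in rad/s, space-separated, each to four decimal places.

o_n = [1.0996, -1.3025, 0.6206]
J₁: ẑ×o_n = [1.3025, 1.0996, -0.0000], ω = ẑ
J2: z=[0.8746, -0.4848, 0.0000] o=[-0.3733, -0.6735, 0.0000] → [-0.3009, -0.5428, 0.1639, 0.8746, -0.4848, 0.0000]
J3: z=[0.0925, 0.1669, 0.9816] o=[0.0073, -0.6263, -0.0439] → [0.7747, 1.0108, -0.2449, 0.0925, 0.1669, 0.9816]
J4: z=[-0.4137, -0.8903, 0.1903] o=[0.3145, -0.6481, 0.5217] → [0.0365, 0.1903, 0.9697, -0.4137, -0.8903, 0.1903]
J5: z=[0.3435, -0.3463, -0.8730] o=[0.3042, -0.9448, 0.6353] → [-0.3072, -0.6894, 0.1526, 0.3435, -0.3463, -0.8730]
q̇ = J⁺·V = [-0.3350, -0.5440, -0.4740, 0.9230, 0.9120]

-0.3350 -0.5440 -0.4740 0.9230 0.9120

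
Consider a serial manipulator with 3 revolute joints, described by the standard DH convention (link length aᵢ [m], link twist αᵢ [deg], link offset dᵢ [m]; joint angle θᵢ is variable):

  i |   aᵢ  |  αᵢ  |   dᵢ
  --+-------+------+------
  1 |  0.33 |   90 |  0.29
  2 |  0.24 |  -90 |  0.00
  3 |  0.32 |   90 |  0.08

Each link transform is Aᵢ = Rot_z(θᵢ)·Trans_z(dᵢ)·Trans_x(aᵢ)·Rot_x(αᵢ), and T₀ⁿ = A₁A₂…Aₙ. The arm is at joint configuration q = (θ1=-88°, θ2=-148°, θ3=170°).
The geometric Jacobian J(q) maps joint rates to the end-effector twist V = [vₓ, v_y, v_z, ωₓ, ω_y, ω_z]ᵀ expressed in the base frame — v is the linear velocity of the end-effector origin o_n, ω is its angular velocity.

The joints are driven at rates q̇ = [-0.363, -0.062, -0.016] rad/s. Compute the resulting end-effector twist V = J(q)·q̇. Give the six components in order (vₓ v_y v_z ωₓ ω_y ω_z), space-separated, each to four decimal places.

o_n = [0.0708, -0.4339, 0.2620]
J₁: ẑ×o_n = [0.4339, 0.0708, -0.0000], ω = ẑ
J2: z=[-0.9994, -0.0349, 0.0000] o=[0.0115, -0.3298, 0.2900] → [0.0010, -0.0280, 0.1061, -0.9994, -0.0349, 0.0000]
J3: z=[0.0185, -0.5296, -0.8480] o=[0.0044, -0.1264, 0.1628] → [-0.3133, -0.0581, 0.0294, 0.0185, -0.5296, -0.8480]
V = J·q̇ = [-0.1526, -0.0230, -0.0071, 0.0617, 0.0106, -0.3494]

-0.1526 -0.0230 -0.0071 0.0617 0.0106 -0.3494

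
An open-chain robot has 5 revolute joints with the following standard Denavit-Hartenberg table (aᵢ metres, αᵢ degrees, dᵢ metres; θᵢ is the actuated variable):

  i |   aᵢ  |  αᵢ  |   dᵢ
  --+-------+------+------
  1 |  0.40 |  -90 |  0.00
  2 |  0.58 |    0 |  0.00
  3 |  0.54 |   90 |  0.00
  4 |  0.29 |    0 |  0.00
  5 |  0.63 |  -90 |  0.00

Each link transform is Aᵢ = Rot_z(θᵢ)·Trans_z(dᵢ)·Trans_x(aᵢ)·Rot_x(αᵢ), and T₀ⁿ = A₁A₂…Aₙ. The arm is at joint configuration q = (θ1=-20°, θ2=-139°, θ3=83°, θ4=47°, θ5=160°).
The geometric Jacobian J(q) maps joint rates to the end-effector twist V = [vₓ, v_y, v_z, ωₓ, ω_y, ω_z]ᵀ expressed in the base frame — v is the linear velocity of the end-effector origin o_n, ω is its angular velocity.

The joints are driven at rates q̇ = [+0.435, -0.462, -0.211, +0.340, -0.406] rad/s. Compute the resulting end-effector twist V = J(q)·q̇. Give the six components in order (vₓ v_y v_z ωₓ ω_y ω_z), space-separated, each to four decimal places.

-0.2306 0.2231 -0.2113 -0.1788 -0.6511 0.3981

o_n = [0.0320, -0.0903, 0.5268]
J₁: ẑ×o_n = [0.0903, 0.0320, -0.0000], ω = ẑ
J2: z=[0.3420, 0.9397, 0.0000] o=[0.3759, -0.1368, 0.0000] → [0.4950, -0.1802, 0.3391, 0.3420, 0.9397, 0.0000]
J3: z=[0.3420, 0.9397, 0.0000] o=[-0.0355, 0.0129, 0.3805] → [0.1375, -0.0500, -0.0987, 0.3420, 0.9397, 0.0000]
J4: z=[-0.7790, 0.2835, 0.5592] o=[0.2483, -0.0904, 0.8282] → [-0.0855, -0.3558, 0.0613, -0.7790, 0.2835, 0.5592]
J5: z=[-0.7790, 0.2835, 0.5592] o=[0.4248, 0.0711, 0.9922] → [-0.0417, -0.5822, 0.2371, -0.7790, 0.2835, 0.5592]
V = J·q̇ = [-0.2306, 0.2231, -0.2113, -0.1788, -0.6511, 0.3981]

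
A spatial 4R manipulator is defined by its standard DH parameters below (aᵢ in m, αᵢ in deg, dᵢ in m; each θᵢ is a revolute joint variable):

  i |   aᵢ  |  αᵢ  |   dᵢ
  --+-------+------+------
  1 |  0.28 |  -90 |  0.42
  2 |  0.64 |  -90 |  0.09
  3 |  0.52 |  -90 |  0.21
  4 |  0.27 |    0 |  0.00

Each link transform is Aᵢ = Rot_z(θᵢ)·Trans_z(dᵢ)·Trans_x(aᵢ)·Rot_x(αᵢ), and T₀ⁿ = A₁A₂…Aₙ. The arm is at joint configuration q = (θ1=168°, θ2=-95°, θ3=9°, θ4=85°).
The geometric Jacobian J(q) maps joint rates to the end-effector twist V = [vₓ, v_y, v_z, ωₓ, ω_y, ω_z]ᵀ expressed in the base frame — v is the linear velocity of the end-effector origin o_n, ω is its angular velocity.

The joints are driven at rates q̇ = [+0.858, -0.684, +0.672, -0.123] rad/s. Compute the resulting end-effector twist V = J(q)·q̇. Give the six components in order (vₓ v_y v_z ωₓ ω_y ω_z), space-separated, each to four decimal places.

0.8351 0.0925 -0.1345 -0.5362 0.6891 0.9357

o_n = [-0.1171, 0.0198, 1.5872]
J₁: ẑ×o_n = [-0.0198, -0.1171, 0.0000], ω = ẑ
J2: z=[-0.2079, -0.9781, 0.0000] o=[-0.2739, 0.0582, 0.4200] → [-1.1417, 0.2427, 0.1613, -0.2079, -0.9781, 0.0000]
J3: z=[-0.9744, 0.2071, 0.0872] o=[-0.2380, -0.0414, 1.0576] → [0.1044, 0.5266, -0.0847, -0.9744, 0.2071, 0.0872]
J4: z=[0.1920, 0.9689, -0.1558] o=[-0.3820, 0.0723, 1.5875] → [-0.0085, -0.0412, -0.2667, 0.1920, 0.9689, -0.1558]
V = J·q̇ = [0.8351, 0.0925, -0.1345, -0.5362, 0.6891, 0.9357]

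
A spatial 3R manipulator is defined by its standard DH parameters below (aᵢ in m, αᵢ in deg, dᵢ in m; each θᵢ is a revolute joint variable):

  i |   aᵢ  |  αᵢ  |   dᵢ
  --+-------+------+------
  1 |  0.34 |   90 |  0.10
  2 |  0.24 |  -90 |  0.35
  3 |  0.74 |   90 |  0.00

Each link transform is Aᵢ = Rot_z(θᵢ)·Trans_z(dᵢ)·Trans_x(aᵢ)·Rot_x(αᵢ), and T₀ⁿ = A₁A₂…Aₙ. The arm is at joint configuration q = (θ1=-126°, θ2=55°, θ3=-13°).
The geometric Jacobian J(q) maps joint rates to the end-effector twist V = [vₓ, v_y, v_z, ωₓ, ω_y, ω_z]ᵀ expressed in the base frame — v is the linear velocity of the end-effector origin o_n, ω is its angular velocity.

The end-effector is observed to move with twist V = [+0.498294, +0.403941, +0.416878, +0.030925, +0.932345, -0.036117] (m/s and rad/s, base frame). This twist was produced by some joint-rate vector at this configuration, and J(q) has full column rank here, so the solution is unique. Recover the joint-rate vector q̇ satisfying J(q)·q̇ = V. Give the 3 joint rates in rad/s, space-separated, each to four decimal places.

o_n = [-0.9417, -0.4174, 0.8872]
J₁: ẑ×o_n = [0.4174, -0.9417, 0.0000], ω = ẑ
J2: z=[-0.8090, 0.5878, 0.0000] o=[-0.1998, -0.2751, 0.1000] → [0.4627, 0.6369, 0.5512, -0.8090, 0.5878, 0.0000]
J3: z=[0.4815, 0.6627, 0.5736] o=[-0.5639, -0.1807, 0.2966] → [0.5272, -0.5011, 0.1364, 0.4815, 0.6627, 0.5736]
q̇ = J⁺·V = [-0.5770, 0.5230, 0.9430]

-0.5770 0.5230 0.9430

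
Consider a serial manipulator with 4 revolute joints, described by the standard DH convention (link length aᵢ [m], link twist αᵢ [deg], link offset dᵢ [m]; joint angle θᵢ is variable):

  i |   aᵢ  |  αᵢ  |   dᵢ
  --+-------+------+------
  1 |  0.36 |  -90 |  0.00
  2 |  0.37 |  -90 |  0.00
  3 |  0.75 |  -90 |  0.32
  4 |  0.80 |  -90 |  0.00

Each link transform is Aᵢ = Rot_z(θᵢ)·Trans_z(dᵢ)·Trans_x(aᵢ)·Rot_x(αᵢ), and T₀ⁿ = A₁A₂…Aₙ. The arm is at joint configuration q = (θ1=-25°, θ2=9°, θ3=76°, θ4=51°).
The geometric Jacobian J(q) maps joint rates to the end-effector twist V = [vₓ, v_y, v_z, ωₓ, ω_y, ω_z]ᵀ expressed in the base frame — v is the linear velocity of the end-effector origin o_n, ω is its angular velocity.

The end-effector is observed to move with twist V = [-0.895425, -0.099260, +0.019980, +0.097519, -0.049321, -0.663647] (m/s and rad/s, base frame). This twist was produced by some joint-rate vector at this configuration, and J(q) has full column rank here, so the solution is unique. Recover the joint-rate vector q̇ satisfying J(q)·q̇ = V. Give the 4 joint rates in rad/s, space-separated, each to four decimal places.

-0.2120 -0.0480 0.4290 -0.1840

o_n = [0.4577, -1.5554, 0.1927]
J₁: ẑ×o_n = [1.5554, 0.4577, -0.0000], ω = ẑ
J2: z=[0.4226, 0.9063, 0.0000] o=[0.3263, -0.1521, 0.0000] → [0.1746, -0.0814, -0.7121, 0.4226, 0.9063, 0.0000]
J3: z=[-0.1418, 0.0661, -0.9877] o=[0.6575, -0.3066, -0.0579] → [-1.2169, 0.2328, 0.1903, -0.1418, 0.0661, -0.9877]
J4: z=[-0.9708, 0.1858, 0.1518] o=[0.4670, -1.0207, -0.4023] → [0.1917, 0.5762, 0.5208, -0.9708, 0.1858, 0.1518]
q̇ = J⁺·V = [-0.2120, -0.0480, 0.4290, -0.1840]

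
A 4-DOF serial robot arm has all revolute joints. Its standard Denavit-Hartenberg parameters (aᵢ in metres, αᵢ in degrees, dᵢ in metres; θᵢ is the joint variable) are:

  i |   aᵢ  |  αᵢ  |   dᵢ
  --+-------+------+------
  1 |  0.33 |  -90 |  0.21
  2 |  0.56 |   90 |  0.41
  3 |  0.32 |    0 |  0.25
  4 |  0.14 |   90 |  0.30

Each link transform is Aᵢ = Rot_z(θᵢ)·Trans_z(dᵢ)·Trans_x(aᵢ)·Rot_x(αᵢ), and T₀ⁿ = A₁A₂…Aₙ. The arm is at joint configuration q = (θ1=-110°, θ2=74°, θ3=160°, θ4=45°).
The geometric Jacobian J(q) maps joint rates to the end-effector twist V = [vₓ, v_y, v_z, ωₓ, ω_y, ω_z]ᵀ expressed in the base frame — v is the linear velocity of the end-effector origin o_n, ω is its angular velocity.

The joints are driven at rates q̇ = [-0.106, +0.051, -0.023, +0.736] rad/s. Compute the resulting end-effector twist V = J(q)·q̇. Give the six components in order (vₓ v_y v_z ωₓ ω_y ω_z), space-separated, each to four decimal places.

o_n = [0.1263, -0.9986, 0.2343]
J₁: ẑ×o_n = [0.9986, 0.1263, -0.0000], ω = ẑ
J2: z=[0.9397, -0.3420, 0.0000] o=[-0.1129, -0.3101, 0.2100] → [-0.0083, -0.0228, -0.5652, 0.9397, -0.3420, 0.0000]
J3: z=[-0.3288, -0.9033, 0.2756] o=[0.2196, -0.5954, -0.3283] → [-0.3971, 0.1593, 0.0483, -0.3288, -0.9033, 0.2756]
J4: z=[-0.3288, -0.9033, 0.2756] o=[0.2686, -0.7807, 0.0297] → [-0.1248, 0.0281, -0.0569, -0.3288, -0.9033, 0.2756]
V = J·q̇ = [-0.1890, 0.0024, -0.0718, -0.1865, -0.6615, 0.0905]

-0.1890 0.0024 -0.0718 -0.1865 -0.6615 0.0905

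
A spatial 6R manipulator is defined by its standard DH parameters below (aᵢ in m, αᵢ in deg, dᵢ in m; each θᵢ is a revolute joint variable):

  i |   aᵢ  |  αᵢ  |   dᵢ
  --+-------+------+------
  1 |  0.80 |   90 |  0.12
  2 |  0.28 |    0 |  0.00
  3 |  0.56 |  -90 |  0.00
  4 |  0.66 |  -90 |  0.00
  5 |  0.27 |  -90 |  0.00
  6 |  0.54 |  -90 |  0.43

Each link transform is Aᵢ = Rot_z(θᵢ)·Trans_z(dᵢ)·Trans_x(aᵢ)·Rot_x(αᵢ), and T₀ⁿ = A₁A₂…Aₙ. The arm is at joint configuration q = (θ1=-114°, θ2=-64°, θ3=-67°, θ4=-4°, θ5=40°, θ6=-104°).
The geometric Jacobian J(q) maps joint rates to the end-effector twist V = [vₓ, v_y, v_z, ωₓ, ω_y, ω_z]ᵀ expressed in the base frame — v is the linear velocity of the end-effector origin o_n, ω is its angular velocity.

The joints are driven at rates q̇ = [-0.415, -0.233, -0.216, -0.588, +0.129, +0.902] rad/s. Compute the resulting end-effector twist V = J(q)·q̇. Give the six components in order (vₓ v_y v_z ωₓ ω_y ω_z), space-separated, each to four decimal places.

0.1337 0.7161 0.1633 0.8054 0.2891 0.8538

o_n = [0.4893, -0.1021, -0.6762]
J₁: ẑ×o_n = [0.1021, 0.4893, -0.0000], ω = ẑ
J2: z=[-0.9135, 0.4067, 0.0000] o=[-0.3254, -0.7308, 0.1200] → [-0.3238, -0.7274, -0.9058, -0.9135, 0.4067, 0.0000]
J3: z=[-0.9135, 0.4067, 0.0000] o=[-0.3753, -0.8430, -0.1317] → [-0.2215, -0.4974, -1.0285, -0.9135, 0.4067, 0.0000]
J4: z=[-0.3070, -0.6895, -0.6561] o=[-0.2259, -0.5073, -0.5543] → [0.3499, -0.5066, 0.3687, -0.3070, -0.6895, -0.6561]
J5: z=[0.9299, -0.3639, -0.0526] o=[-0.0923, -0.0940, -1.0512] → [-0.1369, -0.3793, 0.2041, 0.9299, -0.3639, -0.0526]
J6: z=[0.1050, 0.1256, 0.9865] o=[0.0029, 0.1552, -1.0931] → [0.3061, 0.4360, -0.0881, 0.1050, 0.1256, 0.9865]
V = J·q̇ = [0.1337, 0.7161, 0.1633, 0.8054, 0.2891, 0.8538]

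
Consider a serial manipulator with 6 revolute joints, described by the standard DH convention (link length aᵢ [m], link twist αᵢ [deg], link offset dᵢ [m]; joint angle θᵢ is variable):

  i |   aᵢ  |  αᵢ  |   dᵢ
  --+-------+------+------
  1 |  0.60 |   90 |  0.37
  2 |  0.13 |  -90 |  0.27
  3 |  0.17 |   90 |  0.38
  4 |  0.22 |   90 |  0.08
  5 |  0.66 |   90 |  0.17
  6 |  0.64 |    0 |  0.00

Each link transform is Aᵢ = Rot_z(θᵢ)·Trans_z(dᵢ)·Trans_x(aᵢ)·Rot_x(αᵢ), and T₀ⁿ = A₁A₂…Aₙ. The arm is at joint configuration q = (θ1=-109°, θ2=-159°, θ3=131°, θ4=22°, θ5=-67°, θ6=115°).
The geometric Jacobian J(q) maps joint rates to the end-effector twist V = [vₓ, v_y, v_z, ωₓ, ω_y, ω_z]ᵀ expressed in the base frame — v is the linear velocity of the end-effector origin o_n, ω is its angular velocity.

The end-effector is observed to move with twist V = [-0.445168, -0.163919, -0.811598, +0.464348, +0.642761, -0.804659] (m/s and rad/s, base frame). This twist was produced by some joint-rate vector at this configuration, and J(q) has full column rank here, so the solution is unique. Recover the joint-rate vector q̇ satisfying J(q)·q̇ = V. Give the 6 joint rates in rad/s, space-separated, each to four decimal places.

-0.6240 -0.4480 0.0420 0.7280 -0.1170 0.7360

o_n = [-0.2180, -1.0877, 0.7502]
J₁: ẑ×o_n = [1.0877, -0.2180, 0.0000], ω = ẑ
J2: z=[-0.9455, 0.3256, 0.0000] o=[-0.1953, -0.5673, 0.3700] → [0.1238, 0.3595, 0.4994, -0.9455, 0.3256, 0.0000]
J3: z=[-0.1167, -0.3388, -0.9336] o=[-0.4111, -0.3647, 0.3234] → [-0.8197, -0.1305, 0.1498, -0.1167, -0.3388, -0.9336]
J4: z=[0.8497, 0.4526, -0.2705] o=[-0.3680, -0.6336, 0.0086] → [0.2128, -0.6707, -0.4538, 0.8497, 0.4526, -0.2705]
J5: z=[0.3008, 0.0052, 0.9537] o=[-0.2048, -0.7936, -0.0420] → [0.2846, -0.2508, -0.0884, 0.3008, 0.0052, 0.9537]
J6: z=[-0.7306, 0.6440, 0.2269] o=[-0.5582, -1.2976, 0.2505] → [0.2742, 0.4423, -0.3725, -0.7306, 0.6440, 0.2269]
q̇ = J⁺·V = [-0.6240, -0.4480, 0.0420, 0.7280, -0.1170, 0.7360]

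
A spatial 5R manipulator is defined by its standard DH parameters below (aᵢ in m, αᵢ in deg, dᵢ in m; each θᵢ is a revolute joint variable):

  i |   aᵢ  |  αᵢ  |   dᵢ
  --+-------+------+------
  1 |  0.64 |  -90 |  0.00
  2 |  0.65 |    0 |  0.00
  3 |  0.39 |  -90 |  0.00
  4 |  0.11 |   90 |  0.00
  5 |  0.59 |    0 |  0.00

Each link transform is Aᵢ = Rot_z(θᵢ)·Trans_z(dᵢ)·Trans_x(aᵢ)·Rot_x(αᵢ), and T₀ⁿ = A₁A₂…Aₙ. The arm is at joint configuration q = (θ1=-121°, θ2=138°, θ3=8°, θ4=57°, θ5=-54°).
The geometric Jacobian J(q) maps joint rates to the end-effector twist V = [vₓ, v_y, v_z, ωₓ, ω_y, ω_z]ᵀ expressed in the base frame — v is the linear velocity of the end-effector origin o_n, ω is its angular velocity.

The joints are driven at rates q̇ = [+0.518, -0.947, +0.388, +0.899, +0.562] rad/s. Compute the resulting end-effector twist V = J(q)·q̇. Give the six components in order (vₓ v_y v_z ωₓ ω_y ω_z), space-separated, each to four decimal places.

-0.9911 -0.6722 -0.3318 0.2434 0.8961 0.9997

o_n = [-0.2739, 0.2879, -1.1879]
J₁: ẑ×o_n = [-0.2879, -0.2739, 0.0000], ω = ẑ
J2: z=[0.8572, -0.5150, 0.0000] o=[-0.3296, -0.5486, 0.0000] → [0.6118, 1.0182, 0.7457, 0.8572, -0.5150, 0.0000]
J3: z=[0.8572, -0.5150, 0.0000] o=[-0.0808, -0.1345, -0.4349] → [0.3878, 0.6454, 0.2627, 0.8572, -0.5150, 0.0000]
J4: z=[0.2880, 0.4793, 0.8290] o=[0.0857, 0.1426, -0.6530] → [-0.3768, -0.1441, 0.2142, 0.2880, 0.4793, 0.8290]
J5: z=[0.8249, 0.3155, -0.4690] o=[0.0322, 0.2327, -0.6865] → [-0.1323, 0.5571, 0.1421, 0.8249, 0.3155, -0.4690]
V = J·q̇ = [-0.9911, -0.6722, -0.3318, 0.2434, 0.8961, 0.9997]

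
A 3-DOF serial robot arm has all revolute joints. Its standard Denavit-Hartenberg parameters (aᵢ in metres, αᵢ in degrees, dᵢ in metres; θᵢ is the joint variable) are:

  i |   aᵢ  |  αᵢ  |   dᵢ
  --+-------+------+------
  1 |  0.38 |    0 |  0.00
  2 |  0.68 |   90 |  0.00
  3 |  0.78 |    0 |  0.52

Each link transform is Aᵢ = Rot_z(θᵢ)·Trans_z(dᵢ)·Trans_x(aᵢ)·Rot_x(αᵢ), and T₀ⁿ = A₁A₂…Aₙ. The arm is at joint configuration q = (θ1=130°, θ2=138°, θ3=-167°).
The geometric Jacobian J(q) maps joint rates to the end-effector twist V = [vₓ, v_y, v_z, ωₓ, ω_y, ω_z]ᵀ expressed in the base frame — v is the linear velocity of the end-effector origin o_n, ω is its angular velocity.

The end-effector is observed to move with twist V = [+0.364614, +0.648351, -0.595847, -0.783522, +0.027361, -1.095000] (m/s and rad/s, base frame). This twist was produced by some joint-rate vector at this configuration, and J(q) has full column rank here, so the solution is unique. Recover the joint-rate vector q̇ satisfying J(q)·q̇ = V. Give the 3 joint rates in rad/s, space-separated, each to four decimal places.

o_n = [-0.7612, 0.3892, -0.1755]
J₁: ẑ×o_n = [-0.3892, -0.7612, 0.0000], ω = ẑ
J2: z=[0.0000, 0.0000, 1.0000] o=[-0.2443, 0.2911, 0.0000] → [-0.0981, -0.5169, 0.0000, 0.0000, 0.0000, 1.0000]
J3: z=[-0.9994, 0.0349, 0.0000] o=[-0.2680, -0.3885, 0.0000] → [-0.0061, -0.1754, -0.7600, -0.9994, 0.0349, 0.0000]
q̇ = J⁺·V = [-0.9000, -0.1950, 0.7840]

-0.9000 -0.1950 0.7840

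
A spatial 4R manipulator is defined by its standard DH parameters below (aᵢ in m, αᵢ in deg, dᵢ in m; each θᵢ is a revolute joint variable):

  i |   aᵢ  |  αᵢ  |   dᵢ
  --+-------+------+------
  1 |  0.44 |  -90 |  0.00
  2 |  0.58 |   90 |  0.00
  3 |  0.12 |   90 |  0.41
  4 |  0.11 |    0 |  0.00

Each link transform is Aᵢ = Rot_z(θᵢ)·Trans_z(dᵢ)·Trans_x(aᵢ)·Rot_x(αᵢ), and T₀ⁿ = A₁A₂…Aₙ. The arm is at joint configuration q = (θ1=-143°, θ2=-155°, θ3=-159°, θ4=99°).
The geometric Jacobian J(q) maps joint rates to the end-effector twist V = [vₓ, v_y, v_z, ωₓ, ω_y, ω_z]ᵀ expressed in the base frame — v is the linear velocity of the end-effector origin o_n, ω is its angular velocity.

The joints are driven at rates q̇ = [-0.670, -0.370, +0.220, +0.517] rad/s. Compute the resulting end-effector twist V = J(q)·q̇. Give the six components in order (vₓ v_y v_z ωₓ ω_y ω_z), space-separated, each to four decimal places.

o_n = [0.1518, 0.1605, -0.2655]
J₁: ẑ×o_n = [-0.1605, 0.1518, 0.0000], ω = ẑ
J2: z=[0.6018, -0.7986, 0.0000] o=[-0.3514, -0.2648, 0.0000] → [0.2120, 0.1598, 0.6579, 0.6018, -0.7986, 0.0000]
J3: z=[0.3375, 0.2543, -0.9063] o=[0.0684, 0.0516, 0.2451] → [-0.0311, 0.0967, 0.0156, 0.3375, 0.2543, -0.9063]
J4: z=[0.3025, -0.9411, -0.1515] o=[0.0998, 0.1291, -0.1738] → [0.0910, 0.0199, 0.0585, 0.3025, -0.9411, -0.1515]
V = J·q̇ = [0.0693, -0.1293, -0.2098, 0.0080, -0.1351, -0.9477]

0.0693 -0.1293 -0.2098 0.0080 -0.1351 -0.9477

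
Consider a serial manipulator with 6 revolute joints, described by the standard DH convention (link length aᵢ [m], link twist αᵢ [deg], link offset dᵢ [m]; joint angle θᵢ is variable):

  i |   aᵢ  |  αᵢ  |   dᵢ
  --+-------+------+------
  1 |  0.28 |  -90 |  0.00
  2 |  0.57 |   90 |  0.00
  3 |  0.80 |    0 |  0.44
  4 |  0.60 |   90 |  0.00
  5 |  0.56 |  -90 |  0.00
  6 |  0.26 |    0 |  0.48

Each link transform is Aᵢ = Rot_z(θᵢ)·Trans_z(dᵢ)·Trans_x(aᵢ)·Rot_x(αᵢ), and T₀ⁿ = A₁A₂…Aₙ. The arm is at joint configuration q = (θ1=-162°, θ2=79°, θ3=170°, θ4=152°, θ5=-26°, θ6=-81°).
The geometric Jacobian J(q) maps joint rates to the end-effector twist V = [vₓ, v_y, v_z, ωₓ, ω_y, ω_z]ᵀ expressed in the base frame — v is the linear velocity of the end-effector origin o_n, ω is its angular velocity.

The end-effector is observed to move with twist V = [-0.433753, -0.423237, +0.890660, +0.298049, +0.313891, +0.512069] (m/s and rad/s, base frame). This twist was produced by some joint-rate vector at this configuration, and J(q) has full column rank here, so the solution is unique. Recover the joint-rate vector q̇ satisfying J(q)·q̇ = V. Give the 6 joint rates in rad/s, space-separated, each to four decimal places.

0.8890 -0.1200 -0.5000 -0.5350 -0.1150 0.6560

o_n = [-1.2354, 0.5394, -0.5594]
J₁: ẑ×o_n = [-0.5394, -1.2354, 0.0000], ω = ẑ
J2: z=[0.3090, -0.9511, 0.0000] o=[-0.2663, -0.0865, 0.0000] → [0.5320, 0.1729, -0.7282, 0.3090, -0.9511, 0.0000]
J3: z=[-0.9336, -0.3033, 0.1908] o=[-0.3697, -0.1201, -0.5595] → [-0.1259, -0.1651, -0.8783, -0.9336, -0.3033, 0.1908]
J4: z=[-0.9336, -0.3033, 0.1908] o=[-0.5946, -0.3393, 0.2978] → [0.0924, -0.9226, -1.0147, -0.9336, -0.3033, 0.1908]
J5: z=[-0.1318, 0.7857, 0.6044] o=[-0.7946, -0.0158, -0.1663] → [-0.6444, -0.3182, 0.2732, -0.1318, 0.7857, 0.6044]
J6: z=[-0.9852, -0.0363, -0.1676] o=[-0.7331, 0.3300, -0.6025] → [0.0335, 0.1266, -0.2246, -0.9852, -0.0363, -0.1676]
q̇ = J⁺·V = [0.8890, -0.1200, -0.5000, -0.5350, -0.1150, 0.6560]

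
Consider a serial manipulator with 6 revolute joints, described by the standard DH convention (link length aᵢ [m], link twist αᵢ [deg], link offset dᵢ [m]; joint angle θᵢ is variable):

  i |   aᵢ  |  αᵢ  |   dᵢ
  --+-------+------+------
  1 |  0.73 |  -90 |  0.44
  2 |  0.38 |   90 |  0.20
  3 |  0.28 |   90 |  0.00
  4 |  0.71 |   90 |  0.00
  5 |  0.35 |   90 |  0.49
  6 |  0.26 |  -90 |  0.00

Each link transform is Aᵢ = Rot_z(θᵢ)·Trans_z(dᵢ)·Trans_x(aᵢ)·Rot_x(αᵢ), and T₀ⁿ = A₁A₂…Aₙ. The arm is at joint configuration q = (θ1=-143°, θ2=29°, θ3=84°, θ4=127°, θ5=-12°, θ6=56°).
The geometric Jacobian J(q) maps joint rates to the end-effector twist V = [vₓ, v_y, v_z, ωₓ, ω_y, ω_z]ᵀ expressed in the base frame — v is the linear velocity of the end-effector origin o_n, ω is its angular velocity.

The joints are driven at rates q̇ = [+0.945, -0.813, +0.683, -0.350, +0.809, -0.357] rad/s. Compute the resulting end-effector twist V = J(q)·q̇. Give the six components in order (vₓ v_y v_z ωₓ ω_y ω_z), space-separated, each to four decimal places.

1.7501 -0.9413 0.7268 -0.6485 -0.2198 1.9899

o_n = [-1.1184, -1.2618, 1.5049]
J₁: ẑ×o_n = [1.2618, -1.1184, 0.0000], ω = ẑ
J2: z=[0.6018, -0.7986, 0.0000] o=[-0.5830, -0.4393, 0.4400] → [-0.8505, -0.6409, -0.9225, 0.6018, -0.7986, 0.0000]
J3: z=[-0.3872, -0.2918, 0.8746] o=[-0.7281, -0.7991, 0.2558] → [0.0402, 0.1423, 0.0653, -0.3872, -0.2918, 0.8746]
J4: z=[-0.7576, -0.4400, -0.4822] o=[-0.5809, -1.0369, 0.2416] → [-0.6643, 1.2162, -0.0661, -0.7576, -0.4400, -0.4822]
J5: z=[0.1867, -0.8539, 0.4859] o=[-1.0250, -0.8394, 0.7592] → [-0.4315, -0.1846, -0.1585, 0.1867, -0.8539, 0.4859]
J6: z=[0.8711, 0.3726, 0.3200] o=[-1.0926, -1.1306, 1.2819] → [0.1251, -0.2025, -0.1047, 0.8711, 0.3726, 0.3200]
V = J·q̇ = [1.7501, -0.9413, 0.7268, -0.6485, -0.2198, 1.9899]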